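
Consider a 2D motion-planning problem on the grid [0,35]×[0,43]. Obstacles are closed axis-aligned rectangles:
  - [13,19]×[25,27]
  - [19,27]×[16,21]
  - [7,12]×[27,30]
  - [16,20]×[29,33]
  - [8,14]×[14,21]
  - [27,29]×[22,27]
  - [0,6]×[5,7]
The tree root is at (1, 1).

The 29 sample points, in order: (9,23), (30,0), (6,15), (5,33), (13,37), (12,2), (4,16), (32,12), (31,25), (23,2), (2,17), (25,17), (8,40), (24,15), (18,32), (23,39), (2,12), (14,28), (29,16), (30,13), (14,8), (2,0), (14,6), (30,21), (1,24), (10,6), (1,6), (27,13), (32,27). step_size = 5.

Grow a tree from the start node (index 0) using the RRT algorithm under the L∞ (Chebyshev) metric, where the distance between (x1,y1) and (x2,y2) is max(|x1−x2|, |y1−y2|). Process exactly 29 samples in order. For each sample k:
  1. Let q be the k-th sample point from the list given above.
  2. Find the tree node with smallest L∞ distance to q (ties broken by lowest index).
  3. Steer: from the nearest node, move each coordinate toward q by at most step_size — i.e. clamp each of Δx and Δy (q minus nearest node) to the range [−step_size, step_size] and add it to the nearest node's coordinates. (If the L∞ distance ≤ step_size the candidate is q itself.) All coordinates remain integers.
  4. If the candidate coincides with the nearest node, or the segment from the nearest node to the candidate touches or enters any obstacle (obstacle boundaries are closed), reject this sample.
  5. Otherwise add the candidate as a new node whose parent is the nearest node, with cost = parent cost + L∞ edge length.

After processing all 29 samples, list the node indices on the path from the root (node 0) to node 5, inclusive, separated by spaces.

Path: 0 1 2 3 5

1. q=(9,23) nearest=0 d=22 new=(6,6) → blocked by [0,6]×[5,7], reject
2. q=(30,0) nearest=0 d=29 new=(6,0) → add node 1 parent=0 cost=5
3. q=(6,15) nearest=0 d=14 new=(6,6) → blocked by [0,6]×[5,7], reject
4. q=(5,33) nearest=0 d=32 new=(5,6) → blocked by [0,6]×[5,7], reject
5. q=(13,37) nearest=0 d=36 new=(6,6) → blocked by [0,6]×[5,7], reject
6. q=(12,2) nearest=1 d=6 new=(11,2) → add node 2 parent=1 cost=10
7. q=(4,16) nearest=2 d=14 new=(6,7) → blocked by [0,6]×[5,7], reject
8. q=(32,12) nearest=2 d=21 new=(16,7) → add node 3 parent=2 cost=15
9. q=(31,25) nearest=3 d=18 new=(21,12) → add node 4 parent=3 cost=20
10. q=(23,2) nearest=3 d=7 new=(21,2) → add node 5 parent=3 cost=20
11. q=(2,17) nearest=3 d=14 new=(11,12) → add node 6 parent=3 cost=20
12. q=(25,17) nearest=4 d=5 new=(25,17) → blocked by [19,27]×[16,21], reject
13. q=(8,40) nearest=4 d=28 new=(16,17) → add node 7 parent=4 cost=25
14. q=(24,15) nearest=4 d=3 new=(24,15) → add node 8 parent=4 cost=23
15. q=(18,32) nearest=7 d=15 new=(18,22) → add node 9 parent=7 cost=30
16. q=(23,39) nearest=9 d=17 new=(23,27) → add node 10 parent=9 cost=35
17. q=(2,12) nearest=6 d=9 new=(6,12) → add node 11 parent=6 cost=25
18. q=(14,28) nearest=9 d=6 new=(14,27) → blocked by [13,19]×[25,27], reject
19. q=(29,16) nearest=8 d=5 new=(29,16) → add node 12 parent=8 cost=28
20. q=(30,13) nearest=12 d=3 new=(30,13) → add node 13 parent=12 cost=31
21. q=(14,8) nearest=3 d=2 new=(14,8) → add node 14 parent=3 cost=17
22. q=(2,0) nearest=0 d=1 new=(2,0) → add node 15 parent=0 cost=1
23. q=(14,6) nearest=3 d=2 new=(14,6) → add node 16 parent=3 cost=17
24. q=(30,21) nearest=12 d=5 new=(30,21) → add node 17 parent=12 cost=33
25. q=(1,24) nearest=6 d=12 new=(6,17) → blocked by [8,14]×[14,21], reject
26. q=(10,6) nearest=2 d=4 new=(10,6) → add node 18 parent=2 cost=14
27. q=(1,6) nearest=0 d=5 new=(1,6) → blocked by [0,6]×[5,7], reject
28. q=(27,13) nearest=8 d=3 new=(27,13) → add node 19 parent=8 cost=26
29. q=(32,27) nearest=17 d=6 new=(32,26) → add node 20 parent=17 cost=38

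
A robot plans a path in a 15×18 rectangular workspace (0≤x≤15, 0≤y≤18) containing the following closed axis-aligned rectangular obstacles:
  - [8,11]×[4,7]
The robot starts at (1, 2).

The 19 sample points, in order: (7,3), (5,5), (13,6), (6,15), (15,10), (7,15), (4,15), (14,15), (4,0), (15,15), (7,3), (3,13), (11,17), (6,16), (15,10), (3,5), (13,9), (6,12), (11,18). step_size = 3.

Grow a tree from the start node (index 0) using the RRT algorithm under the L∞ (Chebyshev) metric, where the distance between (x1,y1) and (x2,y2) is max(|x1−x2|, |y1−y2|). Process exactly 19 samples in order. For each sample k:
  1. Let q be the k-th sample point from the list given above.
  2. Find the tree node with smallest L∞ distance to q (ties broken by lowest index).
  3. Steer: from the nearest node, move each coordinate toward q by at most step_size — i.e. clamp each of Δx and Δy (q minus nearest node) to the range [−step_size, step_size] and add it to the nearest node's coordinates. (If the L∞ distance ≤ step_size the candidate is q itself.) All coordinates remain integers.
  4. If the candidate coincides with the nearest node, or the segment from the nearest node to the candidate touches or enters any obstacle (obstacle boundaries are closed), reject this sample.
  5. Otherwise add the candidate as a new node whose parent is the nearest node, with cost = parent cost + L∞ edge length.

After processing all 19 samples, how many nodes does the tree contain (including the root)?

Node count: 19

1. q=(7,3) nearest=0 d=6 new=(4,3) → add node 1 parent=0 cost=3
2. q=(5,5) nearest=1 d=2 new=(5,5) → add node 2 parent=1 cost=5
3. q=(13,6) nearest=2 d=8 new=(8,6) → blocked by [8,11]×[4,7], reject
4. q=(6,15) nearest=2 d=10 new=(6,8) → add node 3 parent=2 cost=8
5. q=(15,10) nearest=3 d=9 new=(9,10) → add node 4 parent=3 cost=11
6. q=(7,15) nearest=4 d=5 new=(7,13) → add node 5 parent=4 cost=14
7. q=(4,15) nearest=5 d=3 new=(4,15) → add node 6 parent=5 cost=17
8. q=(14,15) nearest=4 d=5 new=(12,13) → add node 7 parent=4 cost=14
9. q=(4,0) nearest=0 d=3 new=(4,0) → add node 8 parent=0 cost=3
10. q=(15,15) nearest=7 d=3 new=(15,15) → add node 9 parent=7 cost=17
11. q=(7,3) nearest=2 d=2 new=(7,3) → add node 10 parent=2 cost=7
12. q=(3,13) nearest=6 d=2 new=(3,13) → add node 11 parent=6 cost=19
13. q=(11,17) nearest=5 d=4 new=(10,16) → add node 12 parent=5 cost=17
14. q=(6,16) nearest=6 d=2 new=(6,16) → add node 13 parent=6 cost=19
15. q=(15,10) nearest=7 d=3 new=(15,10) → add node 14 parent=7 cost=17
16. q=(3,5) nearest=1 d=2 new=(3,5) → add node 15 parent=1 cost=5
17. q=(13,9) nearest=14 d=2 new=(13,9) → add node 16 parent=14 cost=19
18. q=(6,12) nearest=5 d=1 new=(6,12) → add node 17 parent=5 cost=15
19. q=(11,18) nearest=12 d=2 new=(11,18) → add node 18 parent=12 cost=19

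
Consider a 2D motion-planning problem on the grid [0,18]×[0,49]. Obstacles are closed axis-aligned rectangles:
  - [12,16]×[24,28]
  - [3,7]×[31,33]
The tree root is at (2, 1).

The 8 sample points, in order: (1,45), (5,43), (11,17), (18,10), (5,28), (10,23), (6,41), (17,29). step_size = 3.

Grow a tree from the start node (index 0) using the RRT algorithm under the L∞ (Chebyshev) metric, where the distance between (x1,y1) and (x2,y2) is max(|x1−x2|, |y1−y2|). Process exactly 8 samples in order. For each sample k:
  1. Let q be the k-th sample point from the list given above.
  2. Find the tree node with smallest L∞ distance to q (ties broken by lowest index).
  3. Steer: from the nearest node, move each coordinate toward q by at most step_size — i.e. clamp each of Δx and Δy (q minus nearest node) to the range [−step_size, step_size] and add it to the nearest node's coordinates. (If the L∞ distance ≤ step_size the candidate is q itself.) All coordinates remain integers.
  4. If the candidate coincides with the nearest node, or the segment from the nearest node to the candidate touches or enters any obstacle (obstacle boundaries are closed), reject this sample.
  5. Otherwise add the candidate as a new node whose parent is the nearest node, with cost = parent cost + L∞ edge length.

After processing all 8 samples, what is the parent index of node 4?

1. q=(1,45) nearest=0 d=44 new=(1,4) → add node 1 parent=0 cost=3
2. q=(5,43) nearest=1 d=39 new=(4,7) → add node 2 parent=1 cost=6
3. q=(11,17) nearest=2 d=10 new=(7,10) → add node 3 parent=2 cost=9
4. q=(18,10) nearest=3 d=11 new=(10,10) → add node 4 parent=3 cost=12
5. q=(5,28) nearest=3 d=18 new=(5,13) → add node 5 parent=3 cost=12
6. q=(10,23) nearest=5 d=10 new=(8,16) → add node 6 parent=5 cost=15
7. q=(6,41) nearest=6 d=25 new=(6,19) → add node 7 parent=6 cost=18
8. q=(17,29) nearest=7 d=11 new=(9,22) → add node 8 parent=7 cost=21

Parent of node 4: 3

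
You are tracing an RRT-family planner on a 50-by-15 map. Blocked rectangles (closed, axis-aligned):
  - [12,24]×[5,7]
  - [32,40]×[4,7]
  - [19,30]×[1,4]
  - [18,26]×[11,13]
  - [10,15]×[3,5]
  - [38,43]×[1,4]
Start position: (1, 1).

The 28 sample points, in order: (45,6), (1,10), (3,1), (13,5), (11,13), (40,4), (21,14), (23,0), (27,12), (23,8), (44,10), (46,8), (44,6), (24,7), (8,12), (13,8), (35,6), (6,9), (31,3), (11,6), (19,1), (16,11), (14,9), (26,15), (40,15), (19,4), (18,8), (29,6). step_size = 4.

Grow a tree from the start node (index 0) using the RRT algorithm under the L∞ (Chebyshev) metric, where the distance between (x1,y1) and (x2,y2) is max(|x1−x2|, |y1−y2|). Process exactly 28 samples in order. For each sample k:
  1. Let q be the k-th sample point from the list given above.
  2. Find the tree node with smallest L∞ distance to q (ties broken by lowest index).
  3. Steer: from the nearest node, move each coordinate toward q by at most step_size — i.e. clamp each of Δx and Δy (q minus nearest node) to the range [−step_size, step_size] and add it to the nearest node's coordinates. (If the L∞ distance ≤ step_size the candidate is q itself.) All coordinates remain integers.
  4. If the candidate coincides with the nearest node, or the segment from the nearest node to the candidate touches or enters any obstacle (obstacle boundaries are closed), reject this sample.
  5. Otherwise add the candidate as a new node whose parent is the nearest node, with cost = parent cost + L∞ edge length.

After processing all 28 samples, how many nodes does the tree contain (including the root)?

Node count: 15

1. q=(45,6) nearest=0 d=44 new=(5,5) → add node 1 parent=0 cost=4
2. q=(1,10) nearest=1 d=5 new=(1,9) → add node 2 parent=1 cost=8
3. q=(3,1) nearest=0 d=2 new=(3,1) → add node 3 parent=0 cost=2
4. q=(13,5) nearest=1 d=8 new=(9,5) → add node 4 parent=1 cost=8
5. q=(11,13) nearest=1 d=8 new=(9,9) → add node 5 parent=1 cost=8
6. q=(40,4) nearest=4 d=31 new=(13,4) → blocked by [10,15]×[3,5], reject
7. q=(21,14) nearest=4 d=12 new=(13,9) → add node 6 parent=4 cost=12
8. q=(23,0) nearest=6 d=10 new=(17,5) → blocked by [12,24]×[5,7], reject
9. q=(27,12) nearest=6 d=14 new=(17,12) → add node 7 parent=6 cost=16
10. q=(23,8) nearest=7 d=6 new=(21,8) → blocked by [18,26]×[11,13], reject
11. q=(44,10) nearest=7 d=27 new=(21,10) → blocked by [18,26]×[11,13], reject
12. q=(46,8) nearest=7 d=29 new=(21,8) → blocked by [18,26]×[11,13], reject
13. q=(44,6) nearest=7 d=27 new=(21,8) → blocked by [18,26]×[11,13], reject
14. q=(24,7) nearest=7 d=7 new=(21,8) → blocked by [18,26]×[11,13], reject
15. q=(8,12) nearest=5 d=3 new=(8,12) → add node 8 parent=5 cost=11
16. q=(13,8) nearest=6 d=1 new=(13,8) → add node 9 parent=6 cost=13
17. q=(35,6) nearest=7 d=18 new=(21,8) → blocked by [18,26]×[11,13], reject
18. q=(6,9) nearest=5 d=3 new=(6,9) → add node 10 parent=5 cost=11
19. q=(31,3) nearest=7 d=14 new=(21,8) → blocked by [18,26]×[11,13], reject
20. q=(11,6) nearest=4 d=2 new=(11,6) → add node 11 parent=4 cost=10
21. q=(19,1) nearest=9 d=7 new=(17,4) → blocked by [12,24]×[5,7], reject
22. q=(16,11) nearest=7 d=1 new=(16,11) → add node 12 parent=7 cost=17
23. q=(14,9) nearest=6 d=1 new=(14,9) → add node 13 parent=6 cost=13
24. q=(26,15) nearest=7 d=9 new=(21,15) → blocked by [18,26]×[11,13], reject
25. q=(40,15) nearest=7 d=23 new=(21,15) → blocked by [18,26]×[11,13], reject
26. q=(19,4) nearest=13 d=5 new=(18,5) → blocked by [12,24]×[5,7], reject
27. q=(18,8) nearest=12 d=3 new=(18,8) → add node 14 parent=12 cost=20
28. q=(29,6) nearest=14 d=11 new=(22,6) → blocked by [12,24]×[5,7], reject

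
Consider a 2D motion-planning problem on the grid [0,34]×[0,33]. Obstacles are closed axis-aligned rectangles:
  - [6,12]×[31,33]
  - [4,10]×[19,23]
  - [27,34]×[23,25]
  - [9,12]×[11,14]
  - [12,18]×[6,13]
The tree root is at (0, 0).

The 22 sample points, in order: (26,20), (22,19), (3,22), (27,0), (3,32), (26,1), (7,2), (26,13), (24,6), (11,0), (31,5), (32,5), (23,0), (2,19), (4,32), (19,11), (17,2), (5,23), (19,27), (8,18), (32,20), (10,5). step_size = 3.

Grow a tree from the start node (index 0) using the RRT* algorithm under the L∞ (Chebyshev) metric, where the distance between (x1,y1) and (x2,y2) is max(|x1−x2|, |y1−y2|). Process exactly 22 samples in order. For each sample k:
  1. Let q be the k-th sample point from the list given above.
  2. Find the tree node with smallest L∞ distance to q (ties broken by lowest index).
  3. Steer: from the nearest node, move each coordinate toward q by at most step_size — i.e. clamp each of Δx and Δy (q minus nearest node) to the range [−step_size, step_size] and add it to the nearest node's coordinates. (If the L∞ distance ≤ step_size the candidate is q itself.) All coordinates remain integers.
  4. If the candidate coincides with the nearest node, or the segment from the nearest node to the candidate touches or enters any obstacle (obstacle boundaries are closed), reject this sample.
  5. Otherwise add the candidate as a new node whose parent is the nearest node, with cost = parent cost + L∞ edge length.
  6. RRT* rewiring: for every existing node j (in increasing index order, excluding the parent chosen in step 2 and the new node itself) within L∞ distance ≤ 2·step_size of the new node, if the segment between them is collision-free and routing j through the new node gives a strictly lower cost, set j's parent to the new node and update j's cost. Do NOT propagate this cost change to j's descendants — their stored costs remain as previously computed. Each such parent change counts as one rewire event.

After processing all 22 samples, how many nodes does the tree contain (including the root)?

Node count: 20

1. q=(26,20) nearest=0 d=26 new=(3,3) → add node 1 parent=0 cost=3
2. q=(22,19) nearest=1 d=19 new=(6,6) → add node 2 parent=1 cost=6
3. q=(3,22) nearest=2 d=16 new=(3,9) → add node 3 parent=2 cost=9
4. q=(27,0) nearest=2 d=21 new=(9,3) → add node 4 parent=2 cost=9
5. q=(3,32) nearest=3 d=23 new=(3,12) → add node 5 parent=3 cost=12
6. q=(26,1) nearest=4 d=17 new=(12,1) → add node 6 parent=4 cost=12
7. q=(7,2) nearest=4 d=2 new=(7,2) → add node 7 parent=4 cost=11
8. q=(26,13) nearest=6 d=14 new=(15,4) → add node 8 parent=6 cost=15
9. q=(24,6) nearest=8 d=9 new=(18,6) → blocked by [12,18]×[6,13], reject
10. q=(11,0) nearest=6 d=1 new=(11,0) → add node 9 parent=6 cost=13
11. q=(31,5) nearest=8 d=16 new=(18,5) → add node 10 parent=8 cost=18
12. q=(32,5) nearest=10 d=14 new=(21,5) → add node 11 parent=10 cost=21
13. q=(23,0) nearest=10 d=5 new=(21,2) → add node 12 parent=10 cost=21
14. q=(2,19) nearest=5 d=7 new=(2,15) → add node 13 parent=5 cost=15
15. q=(4,32) nearest=13 d=17 new=(4,18) → add node 14 parent=13 cost=18
16. q=(19,11) nearest=10 d=6 new=(19,8) → add node 15 parent=10 cost=21
17. q=(17,2) nearest=8 d=2 new=(17,2) → add node 16 parent=8 cost=17
18. q=(5,23) nearest=14 d=5 new=(5,21) → blocked by [4,10]×[19,23], reject
19. q=(19,27) nearest=14 d=15 new=(7,21) → blocked by [4,10]×[19,23], reject
20. q=(8,18) nearest=14 d=4 new=(7,18) → add node 17 parent=14 cost=21
21. q=(32,20) nearest=15 d=13 new=(22,11) → add node 18 parent=15 cost=24
22. q=(10,5) nearest=4 d=2 new=(10,5) → add node 19 parent=4 cost=11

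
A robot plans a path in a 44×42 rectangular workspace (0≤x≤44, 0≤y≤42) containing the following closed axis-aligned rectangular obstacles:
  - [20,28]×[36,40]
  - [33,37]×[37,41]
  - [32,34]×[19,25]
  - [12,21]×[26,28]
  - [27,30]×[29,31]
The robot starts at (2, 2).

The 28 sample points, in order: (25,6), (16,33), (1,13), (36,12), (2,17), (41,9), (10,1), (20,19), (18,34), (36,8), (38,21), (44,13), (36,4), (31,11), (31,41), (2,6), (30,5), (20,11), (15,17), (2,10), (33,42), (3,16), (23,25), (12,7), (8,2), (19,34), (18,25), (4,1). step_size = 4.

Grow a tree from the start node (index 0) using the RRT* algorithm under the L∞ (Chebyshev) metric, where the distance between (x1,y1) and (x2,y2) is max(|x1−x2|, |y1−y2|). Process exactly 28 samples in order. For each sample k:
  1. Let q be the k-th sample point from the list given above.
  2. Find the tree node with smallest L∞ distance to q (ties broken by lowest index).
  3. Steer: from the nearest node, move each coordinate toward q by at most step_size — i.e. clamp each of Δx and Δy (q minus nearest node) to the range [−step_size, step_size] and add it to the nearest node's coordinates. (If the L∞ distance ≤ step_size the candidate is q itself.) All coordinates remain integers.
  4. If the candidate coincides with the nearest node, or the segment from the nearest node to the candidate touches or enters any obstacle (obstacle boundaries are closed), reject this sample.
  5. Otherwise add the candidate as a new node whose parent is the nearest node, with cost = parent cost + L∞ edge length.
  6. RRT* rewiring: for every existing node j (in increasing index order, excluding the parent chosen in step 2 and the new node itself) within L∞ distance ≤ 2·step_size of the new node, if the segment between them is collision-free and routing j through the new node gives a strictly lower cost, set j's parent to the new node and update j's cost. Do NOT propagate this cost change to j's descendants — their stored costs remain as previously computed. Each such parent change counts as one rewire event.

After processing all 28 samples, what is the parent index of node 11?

Parent of node 11: 10

1. q=(25,6) nearest=0 d=23 new=(6,6) → add node 1 parent=0 cost=4
2. q=(16,33) nearest=1 d=27 new=(10,10) → add node 2 parent=1 cost=8
3. q=(1,13) nearest=1 d=7 new=(2,10) → add node 3 parent=1 cost=8
4. q=(36,12) nearest=2 d=26 new=(14,12) → add node 4 parent=2 cost=12
5. q=(2,17) nearest=3 d=7 new=(2,14) → add node 5 parent=3 cost=12
6. q=(41,9) nearest=4 d=27 new=(18,9) → add node 6 parent=4 cost=16
7. q=(10,1) nearest=1 d=5 new=(10,2) → add node 7 parent=1 cost=8
8. q=(20,19) nearest=4 d=7 new=(18,16) → add node 8 parent=4 cost=16
9. q=(18,34) nearest=8 d=18 new=(18,20) → add node 9 parent=8 cost=20
10. q=(36,8) nearest=6 d=18 new=(22,8) → add node 10 parent=6 cost=20
11. q=(38,21) nearest=10 d=16 new=(26,12) → add node 11 parent=10 cost=24
12. q=(44,13) nearest=11 d=18 new=(30,13) → add node 12 parent=11 cost=28
13. q=(36,4) nearest=12 d=9 new=(34,9) → add node 13 parent=12 cost=32
14. q=(31,11) nearest=12 d=2 new=(31,11) → add node 14 parent=12 cost=30
15. q=(31,41) nearest=9 d=21 new=(22,24) → add node 15 parent=9 cost=24
16. q=(2,6) nearest=0 d=4 new=(2,6) → add node 16 parent=0 cost=4
17. q=(30,5) nearest=13 d=4 new=(30,5) → add node 17 parent=13 cost=36
18. q=(20,11) nearest=6 d=2 new=(20,11) → add node 18 parent=6 cost=18
19. q=(15,17) nearest=8 d=3 new=(15,17) → add node 19 parent=8 cost=19
20. q=(2,10) nearest=3 d=0 → coincident, reject
21. q=(33,42) nearest=15 d=18 new=(26,28) → add node 20 parent=15 cost=28
22. q=(3,16) nearest=5 d=2 new=(3,16) → add node 21 parent=5 cost=14
23. q=(23,25) nearest=15 d=1 new=(23,25) → add node 22 parent=15 cost=25
24. q=(12,7) nearest=2 d=3 new=(12,7) → add node 23 parent=2 cost=11
25. q=(8,2) nearest=7 d=2 new=(8,2) → add node 24 parent=7 cost=10
26. q=(19,34) nearest=20 d=7 new=(22,32) → add node 25 parent=20 cost=32
27. q=(18,25) nearest=15 d=4 new=(18,25) → add node 26 parent=15 cost=28
28. q=(4,1) nearest=0 d=2 new=(4,1) → add node 27 parent=0 cost=2; rewire 23→27 (10<11); rewire 24→27 (6<10)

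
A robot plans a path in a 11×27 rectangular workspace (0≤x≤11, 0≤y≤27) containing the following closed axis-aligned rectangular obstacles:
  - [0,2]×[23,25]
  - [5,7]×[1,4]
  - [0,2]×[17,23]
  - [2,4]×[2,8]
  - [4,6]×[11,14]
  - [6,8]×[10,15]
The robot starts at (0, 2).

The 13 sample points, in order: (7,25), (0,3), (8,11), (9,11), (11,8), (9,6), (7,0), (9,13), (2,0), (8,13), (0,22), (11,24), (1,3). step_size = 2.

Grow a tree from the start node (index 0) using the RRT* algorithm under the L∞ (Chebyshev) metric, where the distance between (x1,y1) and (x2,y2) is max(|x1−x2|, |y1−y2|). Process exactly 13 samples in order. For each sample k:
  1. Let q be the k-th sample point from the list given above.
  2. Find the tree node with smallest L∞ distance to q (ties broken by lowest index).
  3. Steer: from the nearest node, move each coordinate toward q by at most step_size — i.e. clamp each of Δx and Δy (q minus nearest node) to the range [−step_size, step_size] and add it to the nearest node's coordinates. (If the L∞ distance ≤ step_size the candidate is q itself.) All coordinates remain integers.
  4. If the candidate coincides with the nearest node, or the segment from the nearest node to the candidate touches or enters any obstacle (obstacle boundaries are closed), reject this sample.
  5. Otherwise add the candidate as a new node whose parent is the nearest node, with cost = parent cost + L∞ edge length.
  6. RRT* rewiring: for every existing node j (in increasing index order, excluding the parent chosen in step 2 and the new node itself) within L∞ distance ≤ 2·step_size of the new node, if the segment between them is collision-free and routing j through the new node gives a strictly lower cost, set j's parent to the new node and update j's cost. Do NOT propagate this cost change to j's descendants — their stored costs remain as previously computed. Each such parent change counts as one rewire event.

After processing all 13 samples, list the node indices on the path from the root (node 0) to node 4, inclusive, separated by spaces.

Path: 0 4

1. q=(7,25) nearest=0 d=23 new=(2,4) → blocked by [2,4]×[2,8], reject
2. q=(0,3) nearest=0 d=1 new=(0,3) → add node 1 parent=0 cost=1
3. q=(8,11) nearest=1 d=8 new=(2,5) → blocked by [2,4]×[2,8], reject
4. q=(9,11) nearest=0 d=9 new=(2,4) → blocked by [2,4]×[2,8], reject
5. q=(11,8) nearest=0 d=11 new=(2,4) → blocked by [2,4]×[2,8], reject
6. q=(9,6) nearest=0 d=9 new=(2,4) → blocked by [2,4]×[2,8], reject
7. q=(7,0) nearest=0 d=7 new=(2,0) → add node 2 parent=0 cost=2
8. q=(9,13) nearest=1 d=10 new=(2,5) → blocked by [2,4]×[2,8], reject
9. q=(2,0) nearest=2 d=0 → coincident, reject
10. q=(8,13) nearest=1 d=10 new=(2,5) → blocked by [2,4]×[2,8], reject
11. q=(0,22) nearest=1 d=19 new=(0,5) → add node 3 parent=1 cost=3
12. q=(11,24) nearest=3 d=19 new=(2,7) → blocked by [2,4]×[2,8], reject
13. q=(1,3) nearest=0 d=1 new=(1,3) → add node 4 parent=0 cost=1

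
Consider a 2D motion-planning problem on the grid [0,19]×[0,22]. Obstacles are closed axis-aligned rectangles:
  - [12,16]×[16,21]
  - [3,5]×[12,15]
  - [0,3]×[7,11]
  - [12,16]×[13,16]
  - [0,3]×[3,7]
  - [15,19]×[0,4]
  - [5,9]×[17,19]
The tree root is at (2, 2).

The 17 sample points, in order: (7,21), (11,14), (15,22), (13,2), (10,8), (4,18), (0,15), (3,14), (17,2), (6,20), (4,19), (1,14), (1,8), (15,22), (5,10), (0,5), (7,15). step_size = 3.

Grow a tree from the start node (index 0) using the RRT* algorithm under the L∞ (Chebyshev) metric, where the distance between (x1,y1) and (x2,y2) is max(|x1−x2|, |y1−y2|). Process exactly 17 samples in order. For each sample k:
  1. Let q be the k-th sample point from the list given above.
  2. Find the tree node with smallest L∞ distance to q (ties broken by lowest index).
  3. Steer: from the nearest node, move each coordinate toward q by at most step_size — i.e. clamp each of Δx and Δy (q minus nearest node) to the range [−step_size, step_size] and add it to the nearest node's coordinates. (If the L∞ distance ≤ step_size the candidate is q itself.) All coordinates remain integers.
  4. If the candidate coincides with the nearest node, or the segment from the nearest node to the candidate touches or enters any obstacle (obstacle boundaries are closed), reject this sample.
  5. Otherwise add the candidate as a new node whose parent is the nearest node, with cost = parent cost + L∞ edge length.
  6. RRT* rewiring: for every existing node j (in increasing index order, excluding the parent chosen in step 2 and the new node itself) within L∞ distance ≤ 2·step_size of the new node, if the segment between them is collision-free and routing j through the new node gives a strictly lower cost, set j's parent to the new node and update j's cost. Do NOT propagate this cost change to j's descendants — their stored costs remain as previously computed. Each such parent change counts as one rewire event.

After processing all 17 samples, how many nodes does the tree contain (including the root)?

Node count: 9

1. q=(7,21) nearest=0 d=19 new=(5,5) → blocked by [0,3]×[3,7], reject
2. q=(11,14) nearest=0 d=12 new=(5,5) → blocked by [0,3]×[3,7], reject
3. q=(15,22) nearest=0 d=20 new=(5,5) → blocked by [0,3]×[3,7], reject
4. q=(13,2) nearest=0 d=11 new=(5,2) → add node 1 parent=0 cost=3
5. q=(10,8) nearest=1 d=6 new=(8,5) → add node 2 parent=1 cost=6
6. q=(4,18) nearest=2 d=13 new=(5,8) → add node 3 parent=2 cost=9
7. q=(0,15) nearest=3 d=7 new=(2,11) → blocked by [0,3]×[7,11], reject
8. q=(3,14) nearest=3 d=6 new=(3,11) → blocked by [0,3]×[7,11], reject
9. q=(17,2) nearest=2 d=9 new=(11,2) → add node 4 parent=2 cost=9
10. q=(6,20) nearest=3 d=12 new=(6,11) → add node 5 parent=3 cost=12
11. q=(4,19) nearest=5 d=8 new=(4,14) → blocked by [3,5]×[12,15], reject
12. q=(1,14) nearest=5 d=5 new=(3,14) → blocked by [3,5]×[12,15], reject
13. q=(1,8) nearest=3 d=4 new=(2,8) → blocked by [0,3]×[7,11], reject
14. q=(15,22) nearest=5 d=11 new=(9,14) → add node 6 parent=5 cost=15
15. q=(5,10) nearest=5 d=1 new=(5,10) → add node 7 parent=5 cost=13
16. q=(0,5) nearest=0 d=3 new=(0,5) → blocked by [0,3]×[3,7], reject
17. q=(7,15) nearest=6 d=2 new=(7,15) → add node 8 parent=6 cost=17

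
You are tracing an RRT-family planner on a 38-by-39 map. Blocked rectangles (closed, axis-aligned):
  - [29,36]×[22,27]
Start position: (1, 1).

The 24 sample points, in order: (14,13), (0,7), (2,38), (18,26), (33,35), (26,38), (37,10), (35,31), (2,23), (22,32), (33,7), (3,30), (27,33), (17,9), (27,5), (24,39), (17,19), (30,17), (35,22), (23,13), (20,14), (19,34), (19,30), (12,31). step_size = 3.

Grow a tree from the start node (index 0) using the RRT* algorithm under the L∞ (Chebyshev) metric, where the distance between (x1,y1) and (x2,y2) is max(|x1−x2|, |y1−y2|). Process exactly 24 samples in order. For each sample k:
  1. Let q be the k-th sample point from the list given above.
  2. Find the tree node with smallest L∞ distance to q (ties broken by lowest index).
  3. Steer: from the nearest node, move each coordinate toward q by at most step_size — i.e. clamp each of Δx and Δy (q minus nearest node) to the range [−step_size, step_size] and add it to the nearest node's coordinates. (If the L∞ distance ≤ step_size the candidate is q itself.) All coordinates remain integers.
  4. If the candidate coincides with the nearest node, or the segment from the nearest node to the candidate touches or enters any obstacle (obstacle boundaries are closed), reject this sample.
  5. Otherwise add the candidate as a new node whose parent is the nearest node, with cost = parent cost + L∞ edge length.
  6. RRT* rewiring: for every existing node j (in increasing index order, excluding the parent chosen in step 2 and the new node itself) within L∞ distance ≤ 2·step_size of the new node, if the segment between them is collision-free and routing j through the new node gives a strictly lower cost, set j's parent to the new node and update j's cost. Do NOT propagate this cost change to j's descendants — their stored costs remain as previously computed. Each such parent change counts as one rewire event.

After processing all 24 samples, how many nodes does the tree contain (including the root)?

Node count: 24

1. q=(14,13) nearest=0 d=13 new=(4,4) → add node 1 parent=0 cost=3
2. q=(0,7) nearest=1 d=4 new=(1,7) → add node 2 parent=1 cost=6
3. q=(2,38) nearest=2 d=31 new=(2,10) → add node 3 parent=2 cost=9
4. q=(18,26) nearest=3 d=16 new=(5,13) → add node 4 parent=3 cost=12
5. q=(33,35) nearest=4 d=28 new=(8,16) → add node 5 parent=4 cost=15
6. q=(26,38) nearest=5 d=22 new=(11,19) → add node 6 parent=5 cost=18
7. q=(37,10) nearest=6 d=26 new=(14,16) → add node 7 parent=6 cost=21
8. q=(35,31) nearest=7 d=21 new=(17,19) → add node 8 parent=7 cost=24
9. q=(2,23) nearest=5 d=7 new=(5,19) → add node 9 parent=5 cost=18
10. q=(22,32) nearest=6 d=13 new=(14,22) → add node 10 parent=6 cost=21
11. q=(33,7) nearest=8 d=16 new=(20,16) → add node 11 parent=8 cost=27
12. q=(3,30) nearest=6 d=11 new=(8,22) → add node 12 parent=6 cost=21
13. q=(27,33) nearest=10 d=13 new=(17,25) → add node 13 parent=10 cost=24
14. q=(17,9) nearest=7 d=7 new=(17,13) → add node 14 parent=7 cost=24
15. q=(27,5) nearest=14 d=10 new=(20,10) → add node 15 parent=14 cost=27
16. q=(24,39) nearest=13 d=14 new=(20,28) → add node 16 parent=13 cost=27
17. q=(17,19) nearest=8 d=0 → coincident, reject
18. q=(30,17) nearest=11 d=10 new=(23,17) → add node 17 parent=11 cost=30
19. q=(35,22) nearest=17 d=12 new=(26,20) → add node 18 parent=17 cost=33
20. q=(23,13) nearest=11 d=3 new=(23,13) → add node 19 parent=11 cost=30
21. q=(20,14) nearest=11 d=2 new=(20,14) → add node 20 parent=11 cost=29
22. q=(19,34) nearest=16 d=6 new=(19,31) → add node 21 parent=16 cost=30
23. q=(19,30) nearest=21 d=1 new=(19,30) → add node 22 parent=21 cost=31
24. q=(12,31) nearest=13 d=6 new=(14,28) → add node 23 parent=13 cost=27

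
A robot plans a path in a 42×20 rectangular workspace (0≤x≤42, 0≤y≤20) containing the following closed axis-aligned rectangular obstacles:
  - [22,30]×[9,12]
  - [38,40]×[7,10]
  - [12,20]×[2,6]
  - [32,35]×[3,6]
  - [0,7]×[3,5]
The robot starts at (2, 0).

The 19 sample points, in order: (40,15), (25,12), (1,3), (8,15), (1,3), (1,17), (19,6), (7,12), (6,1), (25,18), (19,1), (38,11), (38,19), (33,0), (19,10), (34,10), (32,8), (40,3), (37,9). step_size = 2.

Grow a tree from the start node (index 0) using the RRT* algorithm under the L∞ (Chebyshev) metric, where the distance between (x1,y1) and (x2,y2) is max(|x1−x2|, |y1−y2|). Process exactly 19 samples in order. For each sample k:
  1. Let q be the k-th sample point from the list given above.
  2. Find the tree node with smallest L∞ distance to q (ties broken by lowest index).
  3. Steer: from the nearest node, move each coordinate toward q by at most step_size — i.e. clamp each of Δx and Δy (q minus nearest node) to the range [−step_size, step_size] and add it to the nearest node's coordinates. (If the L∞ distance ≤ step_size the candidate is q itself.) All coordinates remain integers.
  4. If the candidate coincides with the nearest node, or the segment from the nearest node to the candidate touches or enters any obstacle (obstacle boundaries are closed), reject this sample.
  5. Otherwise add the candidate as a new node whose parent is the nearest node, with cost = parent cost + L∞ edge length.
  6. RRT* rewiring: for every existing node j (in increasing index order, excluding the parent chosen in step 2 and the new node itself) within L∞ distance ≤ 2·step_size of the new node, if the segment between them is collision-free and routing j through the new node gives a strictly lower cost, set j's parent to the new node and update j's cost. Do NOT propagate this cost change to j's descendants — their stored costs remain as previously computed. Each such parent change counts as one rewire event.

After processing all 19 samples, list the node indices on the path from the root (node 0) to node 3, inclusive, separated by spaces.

Path: 0 1 3

1. q=(40,15) nearest=0 d=38 new=(4,2) → add node 1 parent=0 cost=2
2. q=(25,12) nearest=1 d=21 new=(6,4) → blocked by [0,7]×[3,5], reject
3. q=(1,3) nearest=0 d=3 new=(1,2) → add node 2 parent=0 cost=2
4. q=(8,15) nearest=1 d=13 new=(6,4) → blocked by [0,7]×[3,5], reject
5. q=(1,3) nearest=2 d=1 new=(1,3) → blocked by [0,7]×[3,5], reject
6. q=(1,17) nearest=1 d=15 new=(2,4) → blocked by [0,7]×[3,5], reject
7. q=(19,6) nearest=1 d=15 new=(6,4) → blocked by [0,7]×[3,5], reject
8. q=(7,12) nearest=1 d=10 new=(6,4) → blocked by [0,7]×[3,5], reject
9. q=(6,1) nearest=1 d=2 new=(6,1) → add node 3 parent=1 cost=4
10. q=(25,18) nearest=3 d=19 new=(8,3) → add node 4 parent=3 cost=6
11. q=(19,1) nearest=4 d=11 new=(10,1) → add node 5 parent=4 cost=8
12. q=(38,11) nearest=5 d=28 new=(12,3) → blocked by [12,20]×[2,6], reject
13. q=(38,19) nearest=5 d=28 new=(12,3) → blocked by [12,20]×[2,6], reject
14. q=(33,0) nearest=5 d=23 new=(12,0) → add node 6 parent=5 cost=10
15. q=(19,10) nearest=5 d=9 new=(12,3) → blocked by [12,20]×[2,6], reject
16. q=(34,10) nearest=6 d=22 new=(14,2) → blocked by [12,20]×[2,6], reject
17. q=(32,8) nearest=6 d=20 new=(14,2) → blocked by [12,20]×[2,6], reject
18. q=(40,3) nearest=6 d=28 new=(14,2) → blocked by [12,20]×[2,6], reject
19. q=(37,9) nearest=6 d=25 new=(14,2) → blocked by [12,20]×[2,6], reject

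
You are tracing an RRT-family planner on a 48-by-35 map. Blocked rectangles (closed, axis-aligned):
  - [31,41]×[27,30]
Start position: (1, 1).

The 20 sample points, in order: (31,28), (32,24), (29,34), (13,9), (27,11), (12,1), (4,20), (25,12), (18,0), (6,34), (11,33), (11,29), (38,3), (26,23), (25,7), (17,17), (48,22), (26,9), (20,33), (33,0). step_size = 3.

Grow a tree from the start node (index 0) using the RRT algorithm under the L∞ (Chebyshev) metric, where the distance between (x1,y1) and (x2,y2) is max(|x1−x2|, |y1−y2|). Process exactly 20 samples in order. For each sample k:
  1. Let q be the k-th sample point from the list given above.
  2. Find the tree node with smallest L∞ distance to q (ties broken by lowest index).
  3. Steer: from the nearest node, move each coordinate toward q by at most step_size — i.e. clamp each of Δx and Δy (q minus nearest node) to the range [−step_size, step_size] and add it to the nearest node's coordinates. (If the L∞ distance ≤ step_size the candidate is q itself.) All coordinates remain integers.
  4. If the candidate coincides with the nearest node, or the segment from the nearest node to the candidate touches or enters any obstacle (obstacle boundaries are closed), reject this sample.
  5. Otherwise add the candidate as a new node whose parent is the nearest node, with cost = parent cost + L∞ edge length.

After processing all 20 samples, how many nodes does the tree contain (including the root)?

Node count: 21

1. q=(31,28) nearest=0 d=30 new=(4,4) → add node 1 parent=0 cost=3
2. q=(32,24) nearest=1 d=28 new=(7,7) → add node 2 parent=1 cost=6
3. q=(29,34) nearest=2 d=27 new=(10,10) → add node 3 parent=2 cost=9
4. q=(13,9) nearest=3 d=3 new=(13,9) → add node 4 parent=3 cost=12
5. q=(27,11) nearest=4 d=14 new=(16,11) → add node 5 parent=4 cost=15
6. q=(12,1) nearest=2 d=6 new=(10,4) → add node 6 parent=2 cost=9
7. q=(4,20) nearest=3 d=10 new=(7,13) → add node 7 parent=3 cost=12
8. q=(25,12) nearest=5 d=9 new=(19,12) → add node 8 parent=5 cost=18
9. q=(18,0) nearest=6 d=8 new=(13,1) → add node 9 parent=6 cost=12
10. q=(6,34) nearest=7 d=21 new=(6,16) → add node 10 parent=7 cost=15
11. q=(11,33) nearest=10 d=17 new=(9,19) → add node 11 parent=10 cost=18
12. q=(11,29) nearest=11 d=10 new=(11,22) → add node 12 parent=11 cost=21
13. q=(38,3) nearest=8 d=19 new=(22,9) → add node 13 parent=8 cost=21
14. q=(26,23) nearest=8 d=11 new=(22,15) → add node 14 parent=8 cost=21
15. q=(25,7) nearest=13 d=3 new=(25,7) → add node 15 parent=13 cost=24
16. q=(17,17) nearest=8 d=5 new=(17,15) → add node 16 parent=8 cost=21
17. q=(48,22) nearest=15 d=23 new=(28,10) → add node 17 parent=15 cost=27
18. q=(26,9) nearest=15 d=2 new=(26,9) → add node 18 parent=15 cost=26
19. q=(20,33) nearest=12 d=11 new=(14,25) → add node 19 parent=12 cost=24
20. q=(33,0) nearest=15 d=8 new=(28,4) → add node 20 parent=15 cost=27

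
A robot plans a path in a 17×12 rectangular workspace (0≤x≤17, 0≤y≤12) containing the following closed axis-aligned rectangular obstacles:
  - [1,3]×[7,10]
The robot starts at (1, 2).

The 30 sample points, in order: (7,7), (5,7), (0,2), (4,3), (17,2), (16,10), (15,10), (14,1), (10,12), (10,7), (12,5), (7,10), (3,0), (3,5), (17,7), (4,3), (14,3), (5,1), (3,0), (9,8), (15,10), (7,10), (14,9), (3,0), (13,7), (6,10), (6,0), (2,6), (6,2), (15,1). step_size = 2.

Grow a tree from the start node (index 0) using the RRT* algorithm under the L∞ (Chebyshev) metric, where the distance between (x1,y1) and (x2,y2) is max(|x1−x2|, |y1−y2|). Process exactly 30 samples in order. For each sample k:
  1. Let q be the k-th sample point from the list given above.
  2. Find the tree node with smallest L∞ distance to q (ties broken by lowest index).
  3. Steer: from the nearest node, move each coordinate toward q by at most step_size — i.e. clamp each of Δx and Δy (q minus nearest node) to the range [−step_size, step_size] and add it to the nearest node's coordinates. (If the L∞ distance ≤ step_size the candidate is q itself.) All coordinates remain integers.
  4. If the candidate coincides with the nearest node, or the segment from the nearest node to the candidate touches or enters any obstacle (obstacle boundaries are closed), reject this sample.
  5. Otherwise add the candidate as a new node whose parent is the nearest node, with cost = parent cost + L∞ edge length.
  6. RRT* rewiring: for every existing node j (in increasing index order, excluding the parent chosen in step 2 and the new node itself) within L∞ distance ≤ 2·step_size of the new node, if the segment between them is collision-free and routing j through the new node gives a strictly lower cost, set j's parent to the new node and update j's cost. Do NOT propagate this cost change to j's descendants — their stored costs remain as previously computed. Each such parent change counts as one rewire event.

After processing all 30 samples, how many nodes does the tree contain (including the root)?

Node count: 28

1. q=(7,7) nearest=0 d=6 new=(3,4) → add node 1 parent=0 cost=2
2. q=(5,7) nearest=1 d=3 new=(5,6) → add node 2 parent=1 cost=4
3. q=(0,2) nearest=0 d=1 new=(0,2) → add node 3 parent=0 cost=1
4. q=(4,3) nearest=1 d=1 new=(4,3) → add node 4 parent=1 cost=3
5. q=(17,2) nearest=2 d=12 new=(7,4) → add node 5 parent=2 cost=6
6. q=(16,10) nearest=5 d=9 new=(9,6) → add node 6 parent=5 cost=8
7. q=(15,10) nearest=6 d=6 new=(11,8) → add node 7 parent=6 cost=10
8. q=(14,1) nearest=6 d=5 new=(11,4) → add node 8 parent=6 cost=10
9. q=(10,12) nearest=7 d=4 new=(10,10) → add node 9 parent=7 cost=12
10. q=(10,7) nearest=6 d=1 new=(10,7) → add node 10 parent=6 cost=9
11. q=(12,5) nearest=8 d=1 new=(12,5) → add node 11 parent=8 cost=11
12. q=(7,10) nearest=9 d=3 new=(8,10) → add node 12 parent=9 cost=14
13. q=(3,0) nearest=0 d=2 new=(3,0) → add node 13 parent=0 cost=2
14. q=(3,5) nearest=1 d=1 new=(3,5) → add node 14 parent=1 cost=3
15. q=(17,7) nearest=11 d=5 new=(14,7) → add node 15 parent=11 cost=13
16. q=(4,3) nearest=4 d=0 → coincident, reject
17. q=(14,3) nearest=11 d=2 new=(14,3) → add node 16 parent=11 cost=13
18. q=(5,1) nearest=4 d=2 new=(5,1) → add node 17 parent=4 cost=5
19. q=(3,0) nearest=13 d=0 → coincident, reject
20. q=(9,8) nearest=10 d=1 new=(9,8) → add node 18 parent=10 cost=10; rewire 12→18 (12<14)
21. q=(15,10) nearest=15 d=3 new=(15,9) → add node 19 parent=15 cost=15
22. q=(7,10) nearest=12 d=1 new=(7,10) → add node 20 parent=12 cost=13
23. q=(14,9) nearest=19 d=1 new=(14,9) → add node 21 parent=19 cost=16
24. q=(3,0) nearest=13 d=0 → coincident, reject
25. q=(13,7) nearest=15 d=1 new=(13,7) → add node 22 parent=15 cost=14
26. q=(6,10) nearest=20 d=1 new=(6,10) → add node 23 parent=20 cost=14
27. q=(6,0) nearest=17 d=1 new=(6,0) → add node 24 parent=17 cost=6
28. q=(2,6) nearest=14 d=1 new=(2,6) → add node 25 parent=14 cost=4
29. q=(6,2) nearest=17 d=1 new=(6,2) → add node 26 parent=17 cost=6
30. q=(15,1) nearest=16 d=2 new=(15,1) → add node 27 parent=16 cost=15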